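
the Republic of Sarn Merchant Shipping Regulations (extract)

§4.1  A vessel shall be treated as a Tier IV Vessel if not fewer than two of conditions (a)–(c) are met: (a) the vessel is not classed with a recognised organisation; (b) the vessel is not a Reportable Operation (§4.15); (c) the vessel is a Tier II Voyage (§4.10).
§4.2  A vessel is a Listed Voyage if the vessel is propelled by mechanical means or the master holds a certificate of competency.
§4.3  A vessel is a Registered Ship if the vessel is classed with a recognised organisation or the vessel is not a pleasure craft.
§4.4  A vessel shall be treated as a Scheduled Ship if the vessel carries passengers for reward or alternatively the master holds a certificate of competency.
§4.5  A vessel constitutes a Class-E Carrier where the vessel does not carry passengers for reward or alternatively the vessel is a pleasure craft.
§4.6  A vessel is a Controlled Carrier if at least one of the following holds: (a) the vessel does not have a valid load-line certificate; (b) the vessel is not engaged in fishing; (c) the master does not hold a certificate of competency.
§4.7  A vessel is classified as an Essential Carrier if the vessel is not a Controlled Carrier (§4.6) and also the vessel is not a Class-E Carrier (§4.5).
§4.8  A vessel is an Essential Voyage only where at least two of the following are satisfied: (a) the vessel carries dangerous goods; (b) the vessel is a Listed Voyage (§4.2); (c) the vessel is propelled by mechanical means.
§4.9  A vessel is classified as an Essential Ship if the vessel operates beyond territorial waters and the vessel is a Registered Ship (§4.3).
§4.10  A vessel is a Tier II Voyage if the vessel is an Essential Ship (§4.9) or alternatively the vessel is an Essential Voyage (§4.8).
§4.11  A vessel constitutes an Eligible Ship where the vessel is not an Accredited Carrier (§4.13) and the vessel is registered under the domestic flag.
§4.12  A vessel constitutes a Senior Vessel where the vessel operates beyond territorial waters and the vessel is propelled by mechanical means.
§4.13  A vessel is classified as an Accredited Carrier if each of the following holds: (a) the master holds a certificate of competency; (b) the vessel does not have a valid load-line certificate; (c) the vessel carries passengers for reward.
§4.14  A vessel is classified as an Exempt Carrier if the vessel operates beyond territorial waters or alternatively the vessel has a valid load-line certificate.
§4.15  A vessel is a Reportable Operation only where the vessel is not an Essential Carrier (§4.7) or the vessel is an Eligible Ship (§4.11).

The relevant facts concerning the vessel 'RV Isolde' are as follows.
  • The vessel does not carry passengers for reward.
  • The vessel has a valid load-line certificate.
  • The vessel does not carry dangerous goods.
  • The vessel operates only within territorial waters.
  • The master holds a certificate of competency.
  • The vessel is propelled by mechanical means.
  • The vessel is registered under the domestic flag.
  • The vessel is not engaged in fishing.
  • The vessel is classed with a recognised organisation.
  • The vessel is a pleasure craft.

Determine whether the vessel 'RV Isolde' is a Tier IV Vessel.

§4.6 — Controlled Carrier: [the vessel does not have a valid load-line certificate? no] OR [the vessel is not engaged in fishing? yes] OR [the master does not hold a certificate of competency? no] → satisfied.
§4.5 — Class-E Carrier: [the vessel does not carry passengers for reward? yes] OR [the vessel is a pleasure craft? yes] → satisfied.
§4.7 — Essential Carrier: [not a Controlled Carrier (§4.6)? no] AND [not a Class-E Carrier (§4.5)? no] → not satisfied.
§4.13 — Accredited Carrier: [the master holds a certificate of competency? yes] AND [the vessel does not have a valid load-line certificate? no] AND [the vessel carries passengers for reward? no] → not satisfied.
§4.11 — Eligible Ship: [not an Accredited Carrier (§4.13)? yes] AND [the vessel is registered under the domestic flag? yes] → satisfied.
§4.15 — Reportable Operation: [not an Essential Carrier (§4.7)? yes] OR [Eligible Ship (§4.11)? yes] → satisfied.
§4.3 — Registered Ship: [the vessel is classed with a recognised organisation? yes] OR [the vessel is not a pleasure craft? no] → satisfied.
§4.9 — Essential Ship: [the vessel operates beyond territorial waters? no] AND [Registered Ship (§4.3)? yes] → not satisfied.
§4.2 — Listed Voyage: [the vessel is propelled by mechanical means? yes] OR [the master holds a certificate of competency? yes] → satisfied.
§4.8 — Essential Voyage: the vessel carries dangerous goods? no; Listed Voyage (§4.2)? yes; the vessel is propelled by mechanical means? yes — 2 of 3 hold (need ≥2) → satisfied.
§4.10 — Tier II Voyage: [Essential Ship (§4.9)? no] OR [Essential Voyage (§4.8)? yes] → satisfied.
§4.1 — Tier IV Vessel: the vessel is not classed with a recognised organisation? no; not a Reportable Operation (§4.15)? no; Tier II Voyage (§4.10)? yes — 1 of 3 hold (need ≥2) → not satisfied.

No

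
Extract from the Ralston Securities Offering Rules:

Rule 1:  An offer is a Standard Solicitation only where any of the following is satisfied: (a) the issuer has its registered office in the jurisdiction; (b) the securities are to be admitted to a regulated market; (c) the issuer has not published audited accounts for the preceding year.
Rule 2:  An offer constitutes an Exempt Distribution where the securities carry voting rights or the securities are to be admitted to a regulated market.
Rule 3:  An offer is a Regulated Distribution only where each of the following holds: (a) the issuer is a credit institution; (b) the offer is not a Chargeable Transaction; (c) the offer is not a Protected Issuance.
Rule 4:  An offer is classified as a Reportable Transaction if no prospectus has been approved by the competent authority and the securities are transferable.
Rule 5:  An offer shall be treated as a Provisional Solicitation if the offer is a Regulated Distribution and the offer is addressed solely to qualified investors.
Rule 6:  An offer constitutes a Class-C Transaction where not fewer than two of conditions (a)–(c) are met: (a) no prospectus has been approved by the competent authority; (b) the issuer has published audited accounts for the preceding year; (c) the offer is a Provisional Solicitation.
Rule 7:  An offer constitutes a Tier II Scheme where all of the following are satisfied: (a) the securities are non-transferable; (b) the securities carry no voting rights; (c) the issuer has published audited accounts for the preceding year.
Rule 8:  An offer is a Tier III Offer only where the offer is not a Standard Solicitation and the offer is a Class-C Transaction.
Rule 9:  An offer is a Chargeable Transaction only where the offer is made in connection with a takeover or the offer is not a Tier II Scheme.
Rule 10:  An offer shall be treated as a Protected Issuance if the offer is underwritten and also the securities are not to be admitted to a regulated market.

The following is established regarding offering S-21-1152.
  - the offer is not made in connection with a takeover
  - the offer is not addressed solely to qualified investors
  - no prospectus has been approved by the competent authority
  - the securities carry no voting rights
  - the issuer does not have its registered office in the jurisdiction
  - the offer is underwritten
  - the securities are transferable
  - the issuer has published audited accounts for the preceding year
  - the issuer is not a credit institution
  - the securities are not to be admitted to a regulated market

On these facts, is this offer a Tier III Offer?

Yes

rule 1 — Standard Solicitation: [the issuer has its registered office in the jurisdiction? no] OR [the securities are to be admitted to a regulated market? no] OR [the issuer has not published audited accounts for the preceding year? no] → not satisfied.
rule 7 — Tier II Scheme: [the securities are non-transferable? no] AND [the securities carry no voting rights? yes] AND [the issuer has published audited accounts for the preceding year? yes] → not satisfied.
rule 9 — Chargeable Transaction: [the offer is made in connection with a takeover? no] OR [not a Tier II Scheme (rule 7)? yes] → satisfied.
rule 10 — Protected Issuance: [the offer is underwritten? yes] AND [the securities are not to be admitted to a regulated market? yes] → satisfied.
rule 3 — Regulated Distribution: [the issuer is a credit institution? no] AND [not a Chargeable Transaction (rule 9)? no] AND [not a Protected Issuance (rule 10)? no] → not satisfied.
rule 5 — Provisional Solicitation: [Regulated Distribution (rule 3)? no] AND [the offer is addressed solely to qualified investors? no] → not satisfied.
rule 6 — Class-C Transaction: no prospectus has been approved by the competent authority? yes; the issuer has published audited accounts for the preceding year? yes; Provisional Solicitation (rule 5)? no — 2 of 3 hold (need ≥2) → satisfied.
rule 8 — Tier III Offer: [not a Standard Solicitation (rule 1)? yes] AND [Class-C Transaction (rule 6)? yes] → satisfied.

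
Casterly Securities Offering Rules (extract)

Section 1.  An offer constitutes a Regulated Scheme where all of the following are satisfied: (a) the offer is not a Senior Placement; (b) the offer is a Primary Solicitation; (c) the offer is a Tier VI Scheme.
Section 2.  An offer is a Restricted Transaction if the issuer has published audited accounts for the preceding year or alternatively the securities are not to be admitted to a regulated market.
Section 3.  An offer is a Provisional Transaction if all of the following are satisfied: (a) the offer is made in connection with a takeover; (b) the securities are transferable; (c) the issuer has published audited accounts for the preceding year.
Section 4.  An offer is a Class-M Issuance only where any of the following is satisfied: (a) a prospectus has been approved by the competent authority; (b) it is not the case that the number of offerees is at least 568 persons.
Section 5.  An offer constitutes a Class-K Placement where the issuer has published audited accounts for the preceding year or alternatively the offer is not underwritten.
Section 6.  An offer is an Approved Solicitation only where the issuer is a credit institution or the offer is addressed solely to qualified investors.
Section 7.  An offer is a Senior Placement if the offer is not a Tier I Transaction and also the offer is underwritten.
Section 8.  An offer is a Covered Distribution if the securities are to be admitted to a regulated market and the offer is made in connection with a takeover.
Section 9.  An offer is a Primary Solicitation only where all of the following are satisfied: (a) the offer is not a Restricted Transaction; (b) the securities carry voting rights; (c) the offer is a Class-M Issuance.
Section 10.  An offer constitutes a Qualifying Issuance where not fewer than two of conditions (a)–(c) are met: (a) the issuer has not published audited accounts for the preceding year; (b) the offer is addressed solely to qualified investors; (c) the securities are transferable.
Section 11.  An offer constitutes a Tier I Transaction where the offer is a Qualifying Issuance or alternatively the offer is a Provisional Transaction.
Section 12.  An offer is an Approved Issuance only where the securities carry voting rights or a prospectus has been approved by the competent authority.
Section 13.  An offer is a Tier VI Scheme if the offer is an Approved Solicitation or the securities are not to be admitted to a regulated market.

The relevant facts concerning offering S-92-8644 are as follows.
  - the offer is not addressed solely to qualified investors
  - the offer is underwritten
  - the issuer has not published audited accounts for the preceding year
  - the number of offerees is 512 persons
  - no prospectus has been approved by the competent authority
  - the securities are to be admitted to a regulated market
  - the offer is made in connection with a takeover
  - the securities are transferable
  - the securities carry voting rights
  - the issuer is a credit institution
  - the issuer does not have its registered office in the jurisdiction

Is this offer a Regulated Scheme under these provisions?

Yes

Under section 10: the issuer has not published audited accounts for the preceding year? yes; the offer is addressed solely to qualified investors? no; the securities are transferable? yes — 2 of 3 hold (need ≥2) → satisfied.
Under section 3: the offer is made in connection with a takeover? yes; and the securities are transferable? yes; and the issuer has published audited accounts for the preceding year? no. So the offer is not a Provisional Transaction.
Under section 11: Qualifying Issuance (section 10)? yes; or Provisional Transaction (section 3)? no. So the offer is a Tier I Transaction.
Under section 7: not a Tier I Transaction (section 11)? no; and the offer is underwritten? yes. So the offer is not a Senior Placement.
Under section 2: the issuer has published audited accounts for the preceding year? no; or the securities are not to be admitted to a regulated market? no. So the offer is not a Restricted Transaction.
Under section 4: a prospectus has been approved by the competent authority? no; or number of offerees: 512 persons ≥ 568 persons? no, so negated condition yes. So the offer is a Class-M Issuance.
Under section 9: not a Restricted Transaction (section 2)? yes; and the securities carry voting rights? yes; and Class-M Issuance (section 4)? yes. So the offer is a Primary Solicitation.
Under section 6: the issuer is a credit institution? yes; or the offer is addressed solely to qualified investors? no. So the offer is an Approved Solicitation.
Under section 13: Approved Solicitation (section 6)? yes; or the securities are not to be admitted to a regulated market? no. So the offer is a Tier VI Scheme.
Under section 1: not a Senior Placement (section 7)? yes; and Primary Solicitation (section 9)? yes; and Tier VI Scheme (section 13)? yes. So the offer is a Regulated Scheme.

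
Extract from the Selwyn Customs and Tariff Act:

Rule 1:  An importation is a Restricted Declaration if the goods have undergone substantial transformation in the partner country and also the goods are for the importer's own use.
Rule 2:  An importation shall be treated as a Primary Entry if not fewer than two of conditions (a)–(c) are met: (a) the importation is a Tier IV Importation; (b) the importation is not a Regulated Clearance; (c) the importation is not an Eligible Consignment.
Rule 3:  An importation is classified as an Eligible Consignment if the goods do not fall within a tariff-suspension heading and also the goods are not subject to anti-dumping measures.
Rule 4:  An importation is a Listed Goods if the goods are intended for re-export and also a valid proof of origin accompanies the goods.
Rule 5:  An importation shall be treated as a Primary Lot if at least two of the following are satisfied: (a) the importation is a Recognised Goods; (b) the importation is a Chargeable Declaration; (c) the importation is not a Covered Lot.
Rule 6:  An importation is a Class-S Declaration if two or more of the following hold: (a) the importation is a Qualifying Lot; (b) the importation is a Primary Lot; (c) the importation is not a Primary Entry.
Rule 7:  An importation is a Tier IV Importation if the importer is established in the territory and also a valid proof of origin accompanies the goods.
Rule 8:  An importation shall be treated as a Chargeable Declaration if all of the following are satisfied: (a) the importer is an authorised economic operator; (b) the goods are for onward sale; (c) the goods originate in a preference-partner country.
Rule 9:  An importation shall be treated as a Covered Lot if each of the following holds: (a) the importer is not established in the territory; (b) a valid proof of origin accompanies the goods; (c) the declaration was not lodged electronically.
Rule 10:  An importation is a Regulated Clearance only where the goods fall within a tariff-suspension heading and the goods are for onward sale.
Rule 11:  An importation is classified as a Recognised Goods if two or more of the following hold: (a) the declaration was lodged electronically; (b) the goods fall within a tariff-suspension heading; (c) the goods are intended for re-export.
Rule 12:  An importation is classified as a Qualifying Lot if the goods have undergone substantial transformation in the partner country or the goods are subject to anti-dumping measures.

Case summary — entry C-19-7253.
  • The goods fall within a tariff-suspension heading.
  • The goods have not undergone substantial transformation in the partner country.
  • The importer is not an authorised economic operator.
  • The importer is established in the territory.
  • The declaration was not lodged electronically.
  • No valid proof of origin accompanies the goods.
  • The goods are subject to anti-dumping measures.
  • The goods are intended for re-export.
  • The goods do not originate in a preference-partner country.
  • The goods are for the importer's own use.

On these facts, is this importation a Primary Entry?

rule 7 — Tier IV Importation: [the importer is established in the territory? yes] AND [a valid proof of origin accompanies the goods? no] → not satisfied.
rule 10 — Regulated Clearance: [the goods fall within a tariff-suspension heading? yes] AND [the goods are for onward sale? no] → not satisfied.
rule 3 — Eligible Consignment: [the goods do not fall within a tariff-suspension heading? no] AND [the goods are not subject to anti-dumping measures? no] → not satisfied.
rule 2 — Primary Entry: Tier IV Importation (rule 7)? no; not a Regulated Clearance (rule 10)? yes; not an Eligible Consignment (rule 3)? yes — 2 of 3 hold (need ≥2) → satisfied.

Yes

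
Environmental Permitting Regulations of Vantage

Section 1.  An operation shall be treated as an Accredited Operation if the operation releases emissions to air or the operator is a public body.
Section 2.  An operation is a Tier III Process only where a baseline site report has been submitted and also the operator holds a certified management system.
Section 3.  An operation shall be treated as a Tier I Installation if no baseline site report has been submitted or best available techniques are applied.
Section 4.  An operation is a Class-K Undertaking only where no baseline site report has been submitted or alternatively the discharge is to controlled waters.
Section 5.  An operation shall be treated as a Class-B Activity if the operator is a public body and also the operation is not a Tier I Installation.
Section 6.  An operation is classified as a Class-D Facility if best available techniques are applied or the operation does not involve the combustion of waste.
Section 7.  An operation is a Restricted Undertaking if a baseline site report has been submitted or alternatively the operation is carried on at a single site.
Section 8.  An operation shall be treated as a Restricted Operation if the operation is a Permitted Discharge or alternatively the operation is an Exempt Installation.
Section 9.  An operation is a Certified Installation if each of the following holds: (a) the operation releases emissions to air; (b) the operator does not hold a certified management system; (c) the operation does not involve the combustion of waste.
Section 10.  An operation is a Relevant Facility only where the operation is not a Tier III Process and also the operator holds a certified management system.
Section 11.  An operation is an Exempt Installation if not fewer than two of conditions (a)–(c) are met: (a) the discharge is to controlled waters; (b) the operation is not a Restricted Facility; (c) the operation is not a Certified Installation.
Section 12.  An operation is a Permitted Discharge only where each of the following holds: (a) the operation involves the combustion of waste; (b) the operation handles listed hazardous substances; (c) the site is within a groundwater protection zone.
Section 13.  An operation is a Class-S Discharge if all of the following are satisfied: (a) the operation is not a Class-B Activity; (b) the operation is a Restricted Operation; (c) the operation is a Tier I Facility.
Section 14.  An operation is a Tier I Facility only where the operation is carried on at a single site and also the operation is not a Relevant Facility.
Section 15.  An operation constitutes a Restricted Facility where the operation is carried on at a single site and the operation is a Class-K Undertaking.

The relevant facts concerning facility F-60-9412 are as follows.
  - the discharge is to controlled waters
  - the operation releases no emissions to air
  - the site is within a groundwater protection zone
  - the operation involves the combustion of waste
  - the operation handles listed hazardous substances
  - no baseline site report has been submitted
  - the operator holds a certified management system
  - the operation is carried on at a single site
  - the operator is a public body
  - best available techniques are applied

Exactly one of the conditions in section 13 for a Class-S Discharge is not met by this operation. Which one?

section 3 — Tier I Installation: [no baseline site report has been submitted? yes] OR [best available techniques are applied? yes] → satisfied.
section 5 — Class-B Activity: [the operator is a public body? yes] AND [not a Tier I Installation (section 3)? no] → not satisfied.
section 12 — Permitted Discharge: [the operation involves the combustion of waste? yes] AND [the operation handles listed hazardous substances? yes] AND [the site is within a groundwater protection zone? yes] → satisfied.
section 4 — Class-K Undertaking: [no baseline site report has been submitted? yes] OR [the discharge is to controlled waters? yes] → satisfied.
section 15 — Restricted Facility: [the operation is carried on at a single site? yes] AND [Class-K Undertaking (section 4)? yes] → satisfied.
section 9 — Certified Installation: [the operation releases emissions to air? no] AND [the operator does not hold a certified management system? no] AND [the operation does not involve the combustion of waste? no] → not satisfied.
section 11 — Exempt Installation: the discharge is to controlled waters? yes; not a Restricted Facility (section 15)? no; not a Certified Installation (section 9)? yes — 2 of 3 hold (need ≥2) → satisfied.
section 8 — Restricted Operation: [Permitted Discharge (section 12)? yes] OR [Exempt Installation (section 11)? yes] → satisfied.
section 2 — Tier III Process: [a baseline site report has been submitted? no] AND [the operator holds a certified management system? yes] → not satisfied.
section 10 — Relevant Facility: [not a Tier III Process (section 2)? yes] AND [the operator holds a certified management system? yes] → satisfied.
section 14 — Tier I Facility: [the operation is carried on at a single site? yes] AND [not a Relevant Facility (section 10)? no] → not satisfied.
section 13 — Class-S Discharge: [not a Class-B Activity (section 5)? yes] AND [Restricted Operation (section 8)? yes] AND [Tier I Facility (section 14)? no] → not satisfied.

Tier I Facility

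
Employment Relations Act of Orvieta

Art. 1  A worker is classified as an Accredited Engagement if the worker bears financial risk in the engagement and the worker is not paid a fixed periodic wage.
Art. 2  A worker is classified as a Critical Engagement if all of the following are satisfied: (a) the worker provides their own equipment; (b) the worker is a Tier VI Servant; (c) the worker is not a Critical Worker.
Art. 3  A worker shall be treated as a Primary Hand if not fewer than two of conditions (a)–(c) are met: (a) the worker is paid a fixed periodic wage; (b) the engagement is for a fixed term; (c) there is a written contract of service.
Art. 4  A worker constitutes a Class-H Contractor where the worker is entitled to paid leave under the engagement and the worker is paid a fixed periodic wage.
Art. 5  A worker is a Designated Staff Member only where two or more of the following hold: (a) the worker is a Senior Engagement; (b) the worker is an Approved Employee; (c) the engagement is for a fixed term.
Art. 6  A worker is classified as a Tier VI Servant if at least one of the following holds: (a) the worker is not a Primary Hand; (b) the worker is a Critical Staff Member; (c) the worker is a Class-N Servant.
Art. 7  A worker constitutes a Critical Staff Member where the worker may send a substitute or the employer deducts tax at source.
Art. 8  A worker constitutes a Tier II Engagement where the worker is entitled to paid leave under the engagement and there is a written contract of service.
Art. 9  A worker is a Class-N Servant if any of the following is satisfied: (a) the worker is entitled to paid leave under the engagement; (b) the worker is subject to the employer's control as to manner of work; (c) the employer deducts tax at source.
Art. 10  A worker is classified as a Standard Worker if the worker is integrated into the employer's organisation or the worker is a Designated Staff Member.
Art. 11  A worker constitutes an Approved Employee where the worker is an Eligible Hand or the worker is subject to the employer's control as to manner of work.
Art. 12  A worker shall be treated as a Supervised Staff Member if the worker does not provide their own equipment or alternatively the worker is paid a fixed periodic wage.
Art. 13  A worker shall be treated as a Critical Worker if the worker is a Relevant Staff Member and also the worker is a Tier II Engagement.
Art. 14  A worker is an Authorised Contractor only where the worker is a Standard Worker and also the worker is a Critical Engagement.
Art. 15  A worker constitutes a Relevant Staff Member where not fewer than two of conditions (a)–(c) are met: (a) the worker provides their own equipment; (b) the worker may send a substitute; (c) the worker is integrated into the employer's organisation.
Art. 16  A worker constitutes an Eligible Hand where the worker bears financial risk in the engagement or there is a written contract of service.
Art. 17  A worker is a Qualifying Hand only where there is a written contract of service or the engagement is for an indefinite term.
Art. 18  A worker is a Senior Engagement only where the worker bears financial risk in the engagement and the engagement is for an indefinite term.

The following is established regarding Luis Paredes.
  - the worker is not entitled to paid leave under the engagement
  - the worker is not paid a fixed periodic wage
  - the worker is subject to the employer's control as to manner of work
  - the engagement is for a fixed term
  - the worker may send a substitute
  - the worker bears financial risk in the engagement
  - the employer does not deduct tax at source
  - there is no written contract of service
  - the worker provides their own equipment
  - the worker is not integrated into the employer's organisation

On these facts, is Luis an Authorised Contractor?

Yes

article 18 — Senior Engagement: [the worker bears financial risk in the engagement? yes] AND [the engagement is for an indefinite term? no] → not satisfied.
article 16 — Eligible Hand: [the worker bears financial risk in the engagement? yes] OR [there is a written contract of service? no] → satisfied.
article 11 — Approved Employee: [Eligible Hand (article 16)? yes] OR [the worker is subject to the employer's control as to manner of work? yes] → satisfied.
article 5 — Designated Staff Member: Senior Engagement (article 18)? no; Approved Employee (article 11)? yes; the engagement is for a fixed term? yes — 2 of 3 hold (need ≥2) → satisfied.
article 10 — Standard Worker: [the worker is integrated into the employer's organisation? no] OR [Designated Staff Member (article 5)? yes] → satisfied.
article 3 — Primary Hand: the worker is paid a fixed periodic wage? no; the engagement is for a fixed term? yes; there is a written contract of service? no — 1 of 3 hold (need ≥2) → not satisfied.
article 7 — Critical Staff Member: [the worker may send a substitute? yes] OR [the employer deducts tax at source? no] → satisfied.
article 9 — Class-N Servant: [the worker is entitled to paid leave under the engagement? no] OR [the worker is subject to the employer's control as to manner of work? yes] OR [the employer deducts tax at source? no] → satisfied.
article 6 — Tier VI Servant: [not a Primary Hand (article 3)? yes] OR [Critical Staff Member (article 7)? yes] OR [Class-N Servant (article 9)? yes] → satisfied.
article 15 — Relevant Staff Member: the worker provides their own equipment? yes; the worker may send a substitute? yes; the worker is integrated into the employer's organisation? no — 2 of 3 hold (need ≥2) → satisfied.
article 8 — Tier II Engagement: [the worker is entitled to paid leave under the engagement? no] AND [there is a written contract of service? no] → not satisfied.
article 13 — Critical Worker: [Relevant Staff Member (article 15)? yes] AND [Tier II Engagement (article 8)? no] → not satisfied.
article 2 — Critical Engagement: [the worker provides their own equipment? yes] AND [Tier VI Servant (article 6)? yes] AND [not a Critical Worker (article 13)? yes] → satisfied.
article 14 — Authorised Contractor: [Standard Worker (article 10)? yes] AND [Critical Engagement (article 2)? yes] → satisfied.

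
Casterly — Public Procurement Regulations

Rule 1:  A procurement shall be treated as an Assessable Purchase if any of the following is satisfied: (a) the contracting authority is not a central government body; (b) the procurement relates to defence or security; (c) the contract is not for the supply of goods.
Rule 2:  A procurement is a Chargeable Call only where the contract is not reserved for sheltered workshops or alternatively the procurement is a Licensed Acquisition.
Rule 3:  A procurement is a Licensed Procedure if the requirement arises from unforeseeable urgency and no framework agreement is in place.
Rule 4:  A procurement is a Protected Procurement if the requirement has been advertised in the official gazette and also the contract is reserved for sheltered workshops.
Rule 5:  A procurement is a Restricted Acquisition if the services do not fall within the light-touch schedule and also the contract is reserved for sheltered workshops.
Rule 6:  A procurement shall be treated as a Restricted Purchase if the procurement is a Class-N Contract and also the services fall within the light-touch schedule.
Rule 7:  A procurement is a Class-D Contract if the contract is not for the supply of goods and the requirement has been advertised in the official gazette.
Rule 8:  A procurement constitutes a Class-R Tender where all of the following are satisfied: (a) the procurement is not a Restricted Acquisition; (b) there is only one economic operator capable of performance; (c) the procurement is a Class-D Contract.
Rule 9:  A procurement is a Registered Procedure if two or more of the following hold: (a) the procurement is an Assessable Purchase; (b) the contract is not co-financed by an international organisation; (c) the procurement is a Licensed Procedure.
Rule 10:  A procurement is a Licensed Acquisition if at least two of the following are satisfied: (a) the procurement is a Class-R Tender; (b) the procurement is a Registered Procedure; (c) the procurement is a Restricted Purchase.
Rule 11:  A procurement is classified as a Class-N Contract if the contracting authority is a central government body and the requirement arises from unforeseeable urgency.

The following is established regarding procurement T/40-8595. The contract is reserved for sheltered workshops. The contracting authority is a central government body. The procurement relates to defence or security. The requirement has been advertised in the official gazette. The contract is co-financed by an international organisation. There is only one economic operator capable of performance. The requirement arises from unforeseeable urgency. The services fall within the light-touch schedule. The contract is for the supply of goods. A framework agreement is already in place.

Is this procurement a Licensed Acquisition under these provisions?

No

Under rule 5: the services do not fall within the light-touch schedule? no; and the contract is reserved for sheltered workshops? yes. So the procurement is not a Restricted Acquisition.
Under rule 7: the contract is not for the supply of goods? no; and the requirement has been advertised in the official gazette? yes. So the procurement is not a Class-D Contract.
Under rule 8: not a Restricted Acquisition (rule 5)? yes; and there is only one economic operator capable of performance? yes; and Class-D Contract (rule 7)? no. So the procurement is not a Class-R Tender.
Under rule 1: the contracting authority is not a central government body? no; or the procurement relates to defence or security? yes; or the contract is not for the supply of goods? no. So the procurement is an Assessable Purchase.
Under rule 3: the requirement arises from unforeseeable urgency? yes; and no framework agreement is in place? no. So the procurement is not a Licensed Procedure.
Under rule 9: Assessable Purchase (rule 1)? yes; the contract is not co-financed by an international organisation? no; Licensed Procedure (rule 3)? no — 1 of 3 hold (need ≥2) → not satisfied.
Under rule 11: the contracting authority is a central government body? yes; and the requirement arises from unforeseeable urgency? yes. So the procurement is a Class-N Contract.
Under rule 6: Class-N Contract (rule 11)? yes; and the services fall within the light-touch schedule? yes. So the procurement is a Restricted Purchase.
Under rule 10: Class-R Tender (rule 8)? no; Registered Procedure (rule 9)? no; Restricted Purchase (rule 6)? yes — 1 of 3 hold (need ≥2) → not satisfied.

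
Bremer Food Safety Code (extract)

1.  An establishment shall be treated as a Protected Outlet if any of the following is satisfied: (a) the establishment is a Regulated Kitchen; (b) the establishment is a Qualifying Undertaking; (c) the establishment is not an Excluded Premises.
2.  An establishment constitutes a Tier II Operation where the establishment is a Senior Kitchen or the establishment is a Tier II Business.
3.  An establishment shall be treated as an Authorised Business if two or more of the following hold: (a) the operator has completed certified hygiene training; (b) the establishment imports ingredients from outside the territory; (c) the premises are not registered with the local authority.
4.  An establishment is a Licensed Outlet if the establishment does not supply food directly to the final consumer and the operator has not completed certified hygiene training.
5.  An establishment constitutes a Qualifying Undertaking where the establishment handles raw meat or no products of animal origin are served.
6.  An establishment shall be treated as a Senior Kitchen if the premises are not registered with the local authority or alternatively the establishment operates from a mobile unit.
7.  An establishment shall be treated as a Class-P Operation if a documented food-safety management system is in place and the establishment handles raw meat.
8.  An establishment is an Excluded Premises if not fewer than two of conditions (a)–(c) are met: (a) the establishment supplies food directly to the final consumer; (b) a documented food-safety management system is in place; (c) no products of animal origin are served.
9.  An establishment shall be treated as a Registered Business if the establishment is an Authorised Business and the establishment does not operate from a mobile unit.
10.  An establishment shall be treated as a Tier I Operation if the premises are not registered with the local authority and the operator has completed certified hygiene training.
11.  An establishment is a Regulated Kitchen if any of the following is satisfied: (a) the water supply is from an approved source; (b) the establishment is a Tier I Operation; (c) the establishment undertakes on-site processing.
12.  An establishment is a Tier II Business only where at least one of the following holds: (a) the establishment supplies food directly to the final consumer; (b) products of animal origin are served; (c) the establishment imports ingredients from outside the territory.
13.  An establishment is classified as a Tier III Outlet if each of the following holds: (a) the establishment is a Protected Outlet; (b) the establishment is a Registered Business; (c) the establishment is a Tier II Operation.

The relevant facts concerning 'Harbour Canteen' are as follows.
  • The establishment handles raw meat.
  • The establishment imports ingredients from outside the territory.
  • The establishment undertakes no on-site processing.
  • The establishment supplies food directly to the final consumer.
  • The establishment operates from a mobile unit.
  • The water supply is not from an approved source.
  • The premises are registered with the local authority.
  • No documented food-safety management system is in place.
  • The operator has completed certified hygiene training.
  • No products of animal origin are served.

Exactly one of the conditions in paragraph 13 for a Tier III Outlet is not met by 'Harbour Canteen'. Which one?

paragraph 10 — Tier I Operation: [the premises are not registered with the local authority? no] AND [the operator has completed certified hygiene training? yes] → not satisfied.
paragraph 11 — Regulated Kitchen: [the water supply is from an approved source? no] OR [Tier I Operation (paragraph 10)? no] OR [the establishment undertakes on-site processing? no] → not satisfied.
paragraph 5 — Qualifying Undertaking: [the establishment handles raw meat? yes] OR [no products of animal origin are served? yes] → satisfied.
paragraph 8 — Excluded Premises: the establishment supplies food directly to the final consumer? yes; a documented food-safety management system is in place? no; no products of animal origin are served? yes — 2 of 3 hold (need ≥2) → satisfied.
paragraph 1 — Protected Outlet: [Regulated Kitchen (paragraph 11)? no] OR [Qualifying Undertaking (paragraph 5)? yes] OR [not an Excluded Premises (paragraph 8)? no] → satisfied.
paragraph 3 — Authorised Business: the operator has completed certified hygiene training? yes; the establishment imports ingredients from outside the territory? yes; the premises are not registered with the local authority? no — 2 of 3 hold (need ≥2) → satisfied.
paragraph 9 — Registered Business: [Authorised Business (paragraph 3)? yes] AND [the establishment does not operate from a mobile unit? no] → not satisfied.
paragraph 6 — Senior Kitchen: [the premises are not registered with the local authority? no] OR [the establishment operates from a mobile unit? yes] → satisfied.
paragraph 12 — Tier II Business: [the establishment supplies food directly to the final consumer? yes] OR [products of animal origin are served? no] OR [the establishment imports ingredients from outside the territory? yes] → satisfied.
paragraph 2 — Tier II Operation: [Senior Kitchen (paragraph 6)? yes] OR [Tier II Business (paragraph 12)? yes] → satisfied.
paragraph 13 — Tier III Outlet: [Protected Outlet (paragraph 1)? yes] AND [Registered Business (paragraph 9)? no] AND [Tier II Operation (paragraph 2)? yes] → not satisfied.

Registered Business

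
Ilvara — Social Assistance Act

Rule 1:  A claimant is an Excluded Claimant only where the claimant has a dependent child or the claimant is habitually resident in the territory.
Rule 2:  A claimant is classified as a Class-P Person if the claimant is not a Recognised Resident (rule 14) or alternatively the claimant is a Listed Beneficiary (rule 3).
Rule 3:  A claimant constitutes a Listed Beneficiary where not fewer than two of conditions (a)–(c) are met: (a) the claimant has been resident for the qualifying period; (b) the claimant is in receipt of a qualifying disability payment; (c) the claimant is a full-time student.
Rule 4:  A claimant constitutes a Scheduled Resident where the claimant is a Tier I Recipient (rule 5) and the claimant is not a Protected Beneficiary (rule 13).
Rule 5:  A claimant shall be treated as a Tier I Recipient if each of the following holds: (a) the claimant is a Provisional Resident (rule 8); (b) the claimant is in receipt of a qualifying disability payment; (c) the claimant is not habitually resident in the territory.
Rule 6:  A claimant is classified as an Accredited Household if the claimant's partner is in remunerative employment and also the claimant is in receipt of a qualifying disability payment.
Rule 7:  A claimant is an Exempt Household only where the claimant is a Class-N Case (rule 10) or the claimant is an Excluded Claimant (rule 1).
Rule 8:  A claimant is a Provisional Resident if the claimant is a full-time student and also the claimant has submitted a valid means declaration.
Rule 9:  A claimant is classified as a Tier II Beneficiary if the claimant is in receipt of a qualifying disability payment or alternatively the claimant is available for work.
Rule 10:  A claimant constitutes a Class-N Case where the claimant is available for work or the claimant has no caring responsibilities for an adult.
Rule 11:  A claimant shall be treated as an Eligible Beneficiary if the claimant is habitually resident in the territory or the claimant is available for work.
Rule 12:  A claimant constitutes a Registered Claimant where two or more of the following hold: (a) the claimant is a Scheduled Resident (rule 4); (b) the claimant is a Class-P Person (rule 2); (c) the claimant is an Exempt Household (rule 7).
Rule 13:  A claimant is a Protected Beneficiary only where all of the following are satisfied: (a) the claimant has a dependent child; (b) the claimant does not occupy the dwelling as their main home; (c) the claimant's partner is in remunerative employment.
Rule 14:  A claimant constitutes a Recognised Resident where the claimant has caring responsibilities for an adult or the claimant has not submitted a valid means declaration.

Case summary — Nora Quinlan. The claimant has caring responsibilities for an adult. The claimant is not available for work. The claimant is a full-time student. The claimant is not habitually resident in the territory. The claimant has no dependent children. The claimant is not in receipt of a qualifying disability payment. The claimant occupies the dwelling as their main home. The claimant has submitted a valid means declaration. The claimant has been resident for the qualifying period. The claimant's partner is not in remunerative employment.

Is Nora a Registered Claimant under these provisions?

Under rule 8: the claimant is a full-time student? yes; and the claimant has submitted a valid means declaration? yes. So the claimant is a Provisional Resident.
Under rule 5: Provisional Resident (rule 8)? yes; and the claimant is in receipt of a qualifying disability payment? no; and the claimant is not habitually resident in the territory? yes. So the claimant is not a Tier I Recipient.
Under rule 13: the claimant has a dependent child? no; and the claimant does not occupy the dwelling as their main home? no; and the claimant's partner is in remunerative employment? no. So the claimant is not a Protected Beneficiary.
Under rule 4: Tier I Recipient (rule 5)? no; and not a Protected Beneficiary (rule 13)? yes. So the claimant is not a Scheduled Resident.
Under rule 14: the claimant has caring responsibilities for an adult? yes; or the claimant has not submitted a valid means declaration? no. So the claimant is a Recognised Resident.
Under rule 3: the claimant has been resident for the qualifying period? yes; the claimant is in receipt of a qualifying disability payment? no; the claimant is a full-time student? yes — 2 of 3 hold (need ≥2) → satisfied.
Under rule 2: not a Recognised Resident (rule 14)? no; or Listed Beneficiary (rule 3)? yes. So the claimant is a Class-P Person.
Under rule 10: the claimant is available for work? no; or the claimant has no caring responsibilities for an adult? no. So the claimant is not a Class-N Case.
Under rule 1: the claimant has a dependent child? no; or the claimant is habitually resident in the territory? no. So the claimant is not an Excluded Claimant.
Under rule 7: Class-N Case (rule 10)? no; or Excluded Claimant (rule 1)? no. So the claimant is not an Exempt Household.
Under rule 12: Scheduled Resident (rule 4)? no; Class-P Person (rule 2)? yes; Exempt Household (rule 7)? no — 1 of 3 hold (need ≥2) → not satisfied.

No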